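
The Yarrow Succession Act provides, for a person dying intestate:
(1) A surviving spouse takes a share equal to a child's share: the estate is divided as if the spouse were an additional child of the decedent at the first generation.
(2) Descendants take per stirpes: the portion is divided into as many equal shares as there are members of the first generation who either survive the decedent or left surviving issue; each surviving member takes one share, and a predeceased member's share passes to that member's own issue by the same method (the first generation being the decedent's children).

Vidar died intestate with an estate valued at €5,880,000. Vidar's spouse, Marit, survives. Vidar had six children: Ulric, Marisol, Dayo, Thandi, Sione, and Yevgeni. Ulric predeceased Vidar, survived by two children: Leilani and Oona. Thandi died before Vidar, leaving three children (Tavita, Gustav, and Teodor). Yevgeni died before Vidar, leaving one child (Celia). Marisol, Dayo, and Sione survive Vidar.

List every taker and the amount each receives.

The spouse counts as an additional share at the children's level, so there are 7 primary shares of €840,000. Marit takes one such share (€840,000).
The children's combined portion (€5,040,000) is divided into 6 shares of €840,000: Marisol, Dayo, and Sione each take €840,000; Ulric's €840,000 share passes to Ulric's issue; Thandi's €840,000 share passes to Thandi's issue; Yevgeni's €840,000 share passes to Yevgeni's issue.
Ulric's share (€840,000) is divided into 2 shares of €420,000: Leilani and Oona each take €420,000.
Thandi's share (€840,000) is divided into 3 shares of €280,000: Tavita, Gustav, and Teodor each take €280,000.
Yevgeni's share (€840,000) passes entirely to Celia.

Marit: €840,000; Leilani: €420,000; Oona: €420,000; Marisol: €840,000; Dayo: €840,000; Tavita: €280,000; Gustav: €280,000; Teodor: €280,000; Sione: €840,000; Celia: €840,000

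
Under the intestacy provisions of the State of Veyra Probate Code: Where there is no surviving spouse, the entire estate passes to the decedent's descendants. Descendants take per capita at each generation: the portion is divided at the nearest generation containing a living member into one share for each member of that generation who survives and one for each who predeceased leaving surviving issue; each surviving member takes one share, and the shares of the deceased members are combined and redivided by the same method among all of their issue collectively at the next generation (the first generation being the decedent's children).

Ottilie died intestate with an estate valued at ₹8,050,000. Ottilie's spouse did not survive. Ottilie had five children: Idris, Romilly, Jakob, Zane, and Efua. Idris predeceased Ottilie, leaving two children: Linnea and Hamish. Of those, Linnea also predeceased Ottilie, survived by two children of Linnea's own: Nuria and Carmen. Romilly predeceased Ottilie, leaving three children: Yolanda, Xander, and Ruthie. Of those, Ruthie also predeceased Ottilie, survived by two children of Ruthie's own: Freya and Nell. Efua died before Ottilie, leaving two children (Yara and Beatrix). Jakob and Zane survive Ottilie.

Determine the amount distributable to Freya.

The entire ₹8,050,000 passes to the descendants.
That amount (₹8,050,000) is divided at the children's generation into 5 shares of ₹1,610,000. Jakob and Zane each take ₹1,610,000. The 3 shares of the deceased (Idris, Romilly, and Efua) are combined into a pool of ₹4,830,000.
That pool (₹4,830,000) is divided at the grandchildren's generation into 7 shares of ₹690,000. Hamish, Yolanda, Xander, Yara, and Beatrix each take ₹690,000. The 2 shares of the deceased (Linnea and Ruthie) are combined into a pool of ₹1,380,000.
That pool (₹1,380,000) is divided at the great-grandchildren's generation equally among Nuria, Carmen, Freya, and Nell: ₹345,000 each.

Freya receives ₹345,000.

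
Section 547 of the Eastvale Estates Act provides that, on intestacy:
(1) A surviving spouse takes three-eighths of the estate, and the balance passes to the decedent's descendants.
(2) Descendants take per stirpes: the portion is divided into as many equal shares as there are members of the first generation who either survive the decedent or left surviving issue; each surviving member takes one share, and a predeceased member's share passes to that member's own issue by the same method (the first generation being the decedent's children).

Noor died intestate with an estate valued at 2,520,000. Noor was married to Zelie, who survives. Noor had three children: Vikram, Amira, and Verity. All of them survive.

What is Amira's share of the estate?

Zelie takes three-eighths of 2,520,000 = 945,000. The remaining 1,575,000 passes to the descendants.
The descendants' portion (1,575,000) is divided into 3 shares of 525,000: Vikram, Amira, and Verity each take 525,000.

Amira receives 525,000.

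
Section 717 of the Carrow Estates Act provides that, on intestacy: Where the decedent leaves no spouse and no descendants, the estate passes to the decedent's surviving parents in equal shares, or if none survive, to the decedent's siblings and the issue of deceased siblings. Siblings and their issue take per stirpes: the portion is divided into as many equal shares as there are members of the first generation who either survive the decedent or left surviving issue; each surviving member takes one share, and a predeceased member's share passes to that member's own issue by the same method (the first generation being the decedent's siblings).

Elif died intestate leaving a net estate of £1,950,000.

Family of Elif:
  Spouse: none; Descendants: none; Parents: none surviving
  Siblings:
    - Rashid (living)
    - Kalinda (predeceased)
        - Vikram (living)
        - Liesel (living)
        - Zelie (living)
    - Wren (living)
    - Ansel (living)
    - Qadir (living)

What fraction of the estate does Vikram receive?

Vikram receives 1/15 of the estate.

The entire £1,950,000 passes to the siblings and their issue.
That amount (£1,950,000) is divided into 5 shares of £390,000: Rashid, Wren, Ansel, and Qadir each take £390,000; Kalinda's £390,000 share passes to Kalinda's issue.
Kalinda's share (£390,000) is divided into 3 shares of £130,000: Vikram, Liesel, and Zelie each take £130,000.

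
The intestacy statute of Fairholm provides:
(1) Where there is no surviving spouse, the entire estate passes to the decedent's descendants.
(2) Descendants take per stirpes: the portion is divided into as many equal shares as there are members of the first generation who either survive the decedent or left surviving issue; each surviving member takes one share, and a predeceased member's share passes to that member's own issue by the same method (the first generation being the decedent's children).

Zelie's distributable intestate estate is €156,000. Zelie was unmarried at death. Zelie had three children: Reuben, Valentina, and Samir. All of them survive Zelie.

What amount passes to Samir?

Samir receives €52,000.

The entire €156,000 passes to the descendants.
That amount (€156,000) is divided into 3 shares of €52,000: Reuben, Valentina, and Samir each take €52,000.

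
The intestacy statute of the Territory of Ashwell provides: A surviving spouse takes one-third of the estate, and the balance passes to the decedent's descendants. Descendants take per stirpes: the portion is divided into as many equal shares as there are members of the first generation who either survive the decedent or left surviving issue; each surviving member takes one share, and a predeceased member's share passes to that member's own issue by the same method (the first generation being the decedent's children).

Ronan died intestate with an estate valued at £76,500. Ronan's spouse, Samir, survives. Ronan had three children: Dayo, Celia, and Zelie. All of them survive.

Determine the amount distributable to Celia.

Celia receives £17,000.

Samir takes one-third of £76,500 = £25,500. The remaining £51,000 passes to the descendants.
The descendants' portion (£51,000) is divided into 3 shares of £17,000: Dayo, Celia, and Zelie each take £17,000.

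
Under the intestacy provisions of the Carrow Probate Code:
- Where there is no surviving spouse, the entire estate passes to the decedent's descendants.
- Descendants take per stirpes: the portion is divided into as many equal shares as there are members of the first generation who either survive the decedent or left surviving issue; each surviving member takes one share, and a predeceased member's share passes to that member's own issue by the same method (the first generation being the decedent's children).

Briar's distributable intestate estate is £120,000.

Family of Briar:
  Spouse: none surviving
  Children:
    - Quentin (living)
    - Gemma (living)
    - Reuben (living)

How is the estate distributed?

The entire £120,000 passes to the descendants.
That amount (£120,000) is divided into 3 shares of £40,000: Quentin, Gemma, and Reuben each take £40,000.

Quentin: £40,000; Gemma: £40,000; Reuben: £40,000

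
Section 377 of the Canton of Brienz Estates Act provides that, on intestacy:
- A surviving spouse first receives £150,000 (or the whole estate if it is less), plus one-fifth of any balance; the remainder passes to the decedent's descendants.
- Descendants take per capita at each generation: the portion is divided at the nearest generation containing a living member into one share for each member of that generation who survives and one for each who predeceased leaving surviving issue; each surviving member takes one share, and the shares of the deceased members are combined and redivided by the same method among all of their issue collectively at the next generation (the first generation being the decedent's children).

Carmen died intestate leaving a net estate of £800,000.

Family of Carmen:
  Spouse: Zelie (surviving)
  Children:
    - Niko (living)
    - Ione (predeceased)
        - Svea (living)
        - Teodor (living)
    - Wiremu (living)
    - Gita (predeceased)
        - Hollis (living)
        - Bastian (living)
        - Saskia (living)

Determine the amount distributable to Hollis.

Zelie first takes £150,000, leaving a balance of £650,000. Zelie then takes one-fifth of the balance (£130,000), for a total of £280,000. The remaining £520,000 passes to the descendants.
The descendants' portion (£520,000) is divided at the children's generation into 4 shares of £130,000. Niko and Wiremu each take £130,000. The 2 shares of the deceased (Ione and Gita) are combined into a pool of £260,000.
That pool (£260,000) is divided at the grandchildren's generation equally among Svea, Teodor, Hollis, Bastian, and Saskia: £52,000 each.

Hollis receives £52,000.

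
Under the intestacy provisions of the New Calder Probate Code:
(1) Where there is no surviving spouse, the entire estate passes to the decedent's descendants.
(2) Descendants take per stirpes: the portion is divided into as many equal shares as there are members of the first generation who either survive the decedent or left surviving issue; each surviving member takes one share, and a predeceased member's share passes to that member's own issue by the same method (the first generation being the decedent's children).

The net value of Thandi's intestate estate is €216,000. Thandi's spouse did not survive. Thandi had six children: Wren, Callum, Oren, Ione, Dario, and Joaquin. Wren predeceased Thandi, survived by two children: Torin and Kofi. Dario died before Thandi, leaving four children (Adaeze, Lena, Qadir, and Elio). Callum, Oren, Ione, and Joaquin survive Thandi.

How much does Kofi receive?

The entire €216,000 passes to the descendants.
That amount (€216,000) is divided into 6 shares of €36,000: Callum, Oren, Ione, and Joaquin each take €36,000; Wren's €36,000 share passes to Wren's issue; Dario's €36,000 share passes to Dario's issue.
Wren's share (€36,000) is divided into 2 shares of €18,000: Torin and Kofi each take €18,000.
Dario's share (€36,000) is divided into 4 shares of €9,000: Adaeze, Lena, Qadir, and Elio each take €9,000.

Kofi receives €18,000.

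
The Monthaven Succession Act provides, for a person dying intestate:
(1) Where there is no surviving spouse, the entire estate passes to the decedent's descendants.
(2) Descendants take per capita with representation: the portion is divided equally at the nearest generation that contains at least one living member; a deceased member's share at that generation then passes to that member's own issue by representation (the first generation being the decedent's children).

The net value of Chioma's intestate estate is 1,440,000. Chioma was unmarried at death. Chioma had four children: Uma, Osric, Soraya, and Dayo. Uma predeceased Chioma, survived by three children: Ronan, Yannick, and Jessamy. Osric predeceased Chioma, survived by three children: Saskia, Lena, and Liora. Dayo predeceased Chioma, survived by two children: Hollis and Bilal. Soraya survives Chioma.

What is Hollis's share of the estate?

The entire 1,440,000 passes to the descendants.
That amount (1,440,000) is divided into 4 shares of 360,000: Soraya takes 360,000; Uma's 360,000 share passes to Uma's issue; Osric's 360,000 share passes to Osric's issue; Dayo's 360,000 share passes to Dayo's issue.
Uma's share (360,000) is divided into 3 shares of 120,000: Ronan, Yannick, and Jessamy each take 120,000.
Osric's share (360,000) is divided into 3 shares of 120,000: Saskia, Lena, and Liora each take 120,000.
Dayo's share (360,000) is divided into 2 shares of 180,000: Hollis and Bilal each take 180,000.

Hollis receives 180,000.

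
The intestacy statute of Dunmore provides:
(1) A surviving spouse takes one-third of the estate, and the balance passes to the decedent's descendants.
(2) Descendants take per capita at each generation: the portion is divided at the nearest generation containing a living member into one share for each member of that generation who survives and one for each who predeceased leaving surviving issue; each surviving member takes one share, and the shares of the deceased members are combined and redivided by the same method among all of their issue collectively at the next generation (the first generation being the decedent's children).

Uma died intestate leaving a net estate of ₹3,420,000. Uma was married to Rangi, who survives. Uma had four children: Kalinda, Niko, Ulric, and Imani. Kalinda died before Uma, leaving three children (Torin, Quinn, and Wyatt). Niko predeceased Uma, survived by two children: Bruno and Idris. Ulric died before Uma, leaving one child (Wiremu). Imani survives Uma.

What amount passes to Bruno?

Rangi takes one-third of ₹3,420,000 = ₹1,140,000. The remaining ₹2,280,000 passes to the descendants.
The descendants' portion (₹2,280,000) is divided at the children's generation into 4 shares of ₹570,000. Imani takes ₹570,000. The 3 shares of the deceased (Kalinda, Niko, and Ulric) are combined into a pool of ₹1,710,000.
That pool (₹1,710,000) is divided at the grandchildren's generation equally among Torin, Quinn, Wyatt, Bruno, Idris, and Wiremu: ₹285,000 each.

Bruno receives ₹285,000.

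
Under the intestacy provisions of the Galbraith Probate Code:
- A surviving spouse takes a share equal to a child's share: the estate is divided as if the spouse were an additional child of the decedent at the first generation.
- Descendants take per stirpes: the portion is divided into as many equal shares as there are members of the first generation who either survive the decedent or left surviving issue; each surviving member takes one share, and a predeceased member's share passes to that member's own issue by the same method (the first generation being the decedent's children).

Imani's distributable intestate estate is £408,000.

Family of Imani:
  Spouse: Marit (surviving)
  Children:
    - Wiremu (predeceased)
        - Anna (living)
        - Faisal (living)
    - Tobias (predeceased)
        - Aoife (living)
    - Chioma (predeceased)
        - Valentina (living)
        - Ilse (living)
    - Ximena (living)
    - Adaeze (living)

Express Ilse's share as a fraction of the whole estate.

Ilse receives 1/12 of the estate.

The spouse counts as an additional share at the children's level, so there are 6 primary shares of £68,000. Marit takes one such share (£68,000).
The children's combined portion (£340,000) is divided into 5 shares of £68,000: Ximena and Adaeze each take £68,000; Wiremu's £68,000 share passes to Wiremu's issue; Tobias's £68,000 share passes to Tobias's issue; Chioma's £68,000 share passes to Chioma's issue.
Wiremu's share (£68,000) is divided into 2 shares of £34,000: Anna and Faisal each take £34,000.
Tobias's share (£68,000) passes entirely to Aoife.
Chioma's share (£68,000) is divided into 2 shares of £34,000: Valentina and Ilse each take £34,000.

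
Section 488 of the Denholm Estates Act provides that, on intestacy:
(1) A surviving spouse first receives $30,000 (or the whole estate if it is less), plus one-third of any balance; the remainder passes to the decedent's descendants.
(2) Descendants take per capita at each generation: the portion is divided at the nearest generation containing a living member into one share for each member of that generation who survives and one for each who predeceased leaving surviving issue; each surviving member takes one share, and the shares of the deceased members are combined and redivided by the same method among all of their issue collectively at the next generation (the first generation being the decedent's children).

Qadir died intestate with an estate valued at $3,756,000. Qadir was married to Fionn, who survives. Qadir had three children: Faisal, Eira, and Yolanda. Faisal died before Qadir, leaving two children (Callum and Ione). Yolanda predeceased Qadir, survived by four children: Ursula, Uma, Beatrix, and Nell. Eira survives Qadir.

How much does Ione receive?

Ione receives $276,000.

Fionn first takes $30,000, leaving a balance of $3,726,000. Fionn then takes one-third of the balance ($1,242,000), for a total of $1,272,000. The remaining $2,484,000 passes to the descendants.
The descendants' portion ($2,484,000) is divided at the children's generation into 3 shares of $828,000. Eira takes $828,000. The 2 shares of the deceased (Faisal and Yolanda) are combined into a pool of $1,656,000.
That pool ($1,656,000) is divided at the grandchildren's generation equally among Callum, Ione, Ursula, Uma, Beatrix, and Nell: $276,000 each.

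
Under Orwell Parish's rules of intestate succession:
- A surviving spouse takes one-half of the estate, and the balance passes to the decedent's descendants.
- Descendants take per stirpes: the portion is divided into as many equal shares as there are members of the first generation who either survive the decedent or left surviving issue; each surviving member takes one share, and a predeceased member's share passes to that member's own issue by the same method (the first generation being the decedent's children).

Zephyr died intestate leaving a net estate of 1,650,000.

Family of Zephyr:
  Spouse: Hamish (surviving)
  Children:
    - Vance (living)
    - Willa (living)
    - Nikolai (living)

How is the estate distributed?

Hamish: 825,000; Vance: 275,000; Willa: 275,000; Nikolai: 275,000

Hamish takes one-half of 1,650,000 = 825,000. The remaining 825,000 passes to the descendants.
The descendants' portion (825,000) is divided into 3 shares of 275,000: Vance, Willa, and Nikolai each take 275,000.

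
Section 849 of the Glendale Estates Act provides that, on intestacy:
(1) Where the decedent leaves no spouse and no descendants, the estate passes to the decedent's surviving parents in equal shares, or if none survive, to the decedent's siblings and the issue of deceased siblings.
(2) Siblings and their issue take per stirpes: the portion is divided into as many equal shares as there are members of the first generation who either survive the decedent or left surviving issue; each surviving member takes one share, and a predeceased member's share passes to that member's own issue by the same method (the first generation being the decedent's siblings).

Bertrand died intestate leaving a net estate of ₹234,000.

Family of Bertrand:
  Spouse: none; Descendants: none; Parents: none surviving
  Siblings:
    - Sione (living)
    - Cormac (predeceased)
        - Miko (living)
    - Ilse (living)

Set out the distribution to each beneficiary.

The entire ₹234,000 passes to the siblings and their issue.
That amount (₹234,000) is divided into 3 shares of ₹78,000: Sione and Ilse each take ₹78,000; Cormac's ₹78,000 share passes to Cormac's issue.
Cormac's share (₹78,000) passes entirely to Miko.

Sione: ₹78,000; Miko: ₹78,000; Ilse: ₹78,000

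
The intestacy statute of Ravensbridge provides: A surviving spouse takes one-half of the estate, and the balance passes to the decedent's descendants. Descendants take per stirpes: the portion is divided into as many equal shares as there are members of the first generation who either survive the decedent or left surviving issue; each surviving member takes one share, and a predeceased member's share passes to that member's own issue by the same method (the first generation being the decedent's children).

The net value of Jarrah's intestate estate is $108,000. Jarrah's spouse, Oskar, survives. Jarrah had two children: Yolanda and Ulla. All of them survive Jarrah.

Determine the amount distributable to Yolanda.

Oskar takes one-half of $108,000 = $54,000. The remaining $54,000 passes to the descendants.
The descendants' portion ($54,000) is divided into 2 shares of $27,000: Yolanda and Ulla each take $27,000.

Yolanda receives $27,000.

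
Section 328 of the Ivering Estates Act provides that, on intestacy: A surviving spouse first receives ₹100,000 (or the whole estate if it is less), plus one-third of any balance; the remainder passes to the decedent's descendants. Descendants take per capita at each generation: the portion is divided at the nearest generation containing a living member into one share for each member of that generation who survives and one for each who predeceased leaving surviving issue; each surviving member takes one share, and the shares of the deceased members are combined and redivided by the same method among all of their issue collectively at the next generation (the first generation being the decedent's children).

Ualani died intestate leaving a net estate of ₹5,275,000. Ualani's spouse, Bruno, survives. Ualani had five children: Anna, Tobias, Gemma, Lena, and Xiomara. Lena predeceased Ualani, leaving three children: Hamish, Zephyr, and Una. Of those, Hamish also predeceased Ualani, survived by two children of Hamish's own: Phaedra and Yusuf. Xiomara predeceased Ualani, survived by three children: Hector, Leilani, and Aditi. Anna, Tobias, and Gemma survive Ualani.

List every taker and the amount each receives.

Bruno first takes ₹100,000, leaving a balance of ₹5,175,000. Bruno then takes one-third of the balance (₹1,725,000), for a total of ₹1,825,000. The remaining ₹3,450,000 passes to the descendants.
The descendants' portion (₹3,450,000) is divided at the children's generation into 5 shares of ₹690,000. Anna, Tobias, and Gemma each take ₹690,000. The 2 shares of the deceased (Lena and Xiomara) are combined into a pool of ₹1,380,000.
That pool (₹1,380,000) is divided at the grandchildren's generation into 6 shares of ₹230,000. Zephyr, Una, Hector, Leilani, and Aditi each take ₹230,000. The remaining share for the deceased Hamish (₹230,000) is carried to the next generation.
That pool (₹230,000) is divided at the great-grandchildren's generation equally among Phaedra and Yusuf: ₹115,000 each.

Bruno: ₹1,825,000; Anna: ₹690,000; Tobias: ₹690,000; Gemma: ₹690,000; Phaedra: ₹115,000; Yusuf: ₹115,000; Zephyr: ₹230,000; Una: ₹230,000; Hector: ₹230,000; Leilani: ₹230,000; Aditi: ₹230,000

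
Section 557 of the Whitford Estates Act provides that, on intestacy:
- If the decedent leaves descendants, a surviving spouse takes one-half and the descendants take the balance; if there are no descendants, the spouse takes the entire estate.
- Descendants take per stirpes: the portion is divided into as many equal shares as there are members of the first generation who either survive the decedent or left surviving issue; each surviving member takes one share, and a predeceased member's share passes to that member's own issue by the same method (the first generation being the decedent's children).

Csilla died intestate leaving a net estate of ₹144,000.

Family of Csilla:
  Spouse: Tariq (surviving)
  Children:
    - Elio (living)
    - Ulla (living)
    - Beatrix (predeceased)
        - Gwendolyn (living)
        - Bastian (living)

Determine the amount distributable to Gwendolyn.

Tariq takes one-half of ₹144,000 = ₹72,000. The remaining ₹72,000 passes to the descendants.
The descendants' portion (₹72,000) is divided into 3 shares of ₹24,000: Elio and Ulla each take ₹24,000; Beatrix's ₹24,000 share passes to Beatrix's issue.
Beatrix's share (₹24,000) is divided into 2 shares of ₹12,000: Gwendolyn and Bastian each take ₹12,000.

Gwendolyn receives ₹12,000.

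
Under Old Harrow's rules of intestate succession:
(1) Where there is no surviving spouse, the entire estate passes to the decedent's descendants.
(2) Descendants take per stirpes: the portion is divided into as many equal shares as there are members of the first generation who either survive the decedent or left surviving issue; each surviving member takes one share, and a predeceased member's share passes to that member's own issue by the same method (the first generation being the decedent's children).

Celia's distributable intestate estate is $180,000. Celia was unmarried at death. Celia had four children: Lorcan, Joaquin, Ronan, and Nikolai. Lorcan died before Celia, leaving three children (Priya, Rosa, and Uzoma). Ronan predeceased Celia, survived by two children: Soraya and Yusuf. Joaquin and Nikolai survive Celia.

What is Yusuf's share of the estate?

Yusuf receives $22,500.

The entire $180,000 passes to the descendants.
That amount ($180,000) is divided into 4 shares of $45,000: Joaquin and Nikolai each take $45,000; Lorcan's $45,000 share passes to Lorcan's issue; Ronan's $45,000 share passes to Ronan's issue.
Lorcan's share ($45,000) is divided into 3 shares of $15,000: Priya, Rosa, and Uzoma each take $15,000.
Ronan's share ($45,000) is divided into 2 shares of $22,500: Soraya and Yusuf each take $22,500.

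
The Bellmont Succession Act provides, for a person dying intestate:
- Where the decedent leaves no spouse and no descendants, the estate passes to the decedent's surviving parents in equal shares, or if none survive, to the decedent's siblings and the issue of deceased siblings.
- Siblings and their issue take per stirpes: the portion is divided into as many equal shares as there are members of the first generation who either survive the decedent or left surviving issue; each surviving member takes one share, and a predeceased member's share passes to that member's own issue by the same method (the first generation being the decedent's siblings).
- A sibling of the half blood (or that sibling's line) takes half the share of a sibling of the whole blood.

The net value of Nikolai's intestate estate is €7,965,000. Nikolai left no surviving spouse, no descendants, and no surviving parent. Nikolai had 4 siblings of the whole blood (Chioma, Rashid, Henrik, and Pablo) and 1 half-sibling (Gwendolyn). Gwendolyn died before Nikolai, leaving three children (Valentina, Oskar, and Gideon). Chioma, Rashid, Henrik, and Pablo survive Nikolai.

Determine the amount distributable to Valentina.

The entire €7,965,000 passes to the siblings and their issue.
Counting each half-blood sibling's line as half a unit, there are 9/2 units in €7,965,000, so one unit is €1,770,000. Whole-blood lines (Chioma, Rashid, Henrik, and Pablo) take €1,770,000 each; half-blood lines (Gwendolyn) take €885,000 each.
Gwendolyn's share (€885,000) is divided into 3 shares of €295,000: Valentina, Oskar, and Gideon each take €295,000.

Valentina receives €295,000.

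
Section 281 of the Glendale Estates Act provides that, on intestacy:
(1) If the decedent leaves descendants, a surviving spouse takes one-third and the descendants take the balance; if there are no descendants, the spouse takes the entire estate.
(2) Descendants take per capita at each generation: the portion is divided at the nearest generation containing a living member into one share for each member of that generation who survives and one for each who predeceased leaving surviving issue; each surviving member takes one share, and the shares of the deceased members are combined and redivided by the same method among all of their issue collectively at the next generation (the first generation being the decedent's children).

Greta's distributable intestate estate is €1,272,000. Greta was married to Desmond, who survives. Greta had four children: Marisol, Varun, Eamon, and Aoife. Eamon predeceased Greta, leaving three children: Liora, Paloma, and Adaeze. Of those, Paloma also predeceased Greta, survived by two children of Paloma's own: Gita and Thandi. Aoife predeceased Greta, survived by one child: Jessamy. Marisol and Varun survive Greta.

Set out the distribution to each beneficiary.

Desmond: €424,000; Marisol: €212,000; Varun: €212,000; Liora: €106,000; Gita: €53,000; Thandi: €53,000; Adaeze: €106,000; Jessamy: €106,000

Desmond takes one-third of €1,272,000 = €424,000. The remaining €848,000 passes to the descendants.
The descendants' portion (€848,000) is divided at the children's generation into 4 shares of €212,000. Marisol and Varun each take €212,000. The 2 shares of the deceased (Eamon and Aoife) are combined into a pool of €424,000.
That pool (€424,000) is divided at the grandchildren's generation into 4 shares of €106,000. Liora, Adaeze, and Jessamy each take €106,000. The remaining share for the deceased Paloma (€106,000) is carried to the next generation.
That pool (€106,000) is divided at the great-grandchildren's generation equally among Gita and Thandi: €53,000 each.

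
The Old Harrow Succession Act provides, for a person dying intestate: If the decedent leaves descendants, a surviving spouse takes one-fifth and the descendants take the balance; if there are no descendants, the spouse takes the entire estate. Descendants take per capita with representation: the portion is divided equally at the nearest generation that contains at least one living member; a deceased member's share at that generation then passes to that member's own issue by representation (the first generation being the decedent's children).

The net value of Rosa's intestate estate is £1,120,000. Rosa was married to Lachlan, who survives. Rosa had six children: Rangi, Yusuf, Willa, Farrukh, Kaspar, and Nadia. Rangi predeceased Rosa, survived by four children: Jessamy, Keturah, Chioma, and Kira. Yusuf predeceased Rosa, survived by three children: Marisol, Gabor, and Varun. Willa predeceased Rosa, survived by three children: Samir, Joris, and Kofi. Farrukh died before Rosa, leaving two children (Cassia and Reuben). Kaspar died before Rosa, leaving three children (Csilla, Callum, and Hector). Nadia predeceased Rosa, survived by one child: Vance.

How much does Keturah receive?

Lachlan takes one-fifth of £1,120,000 = £224,000. The remaining £896,000 passes to the descendants.
No child survives, so the initial division is made at the grandchildren's generation.
The descendants' portion (£896,000) is divided into 16 shares of £56,000: Jessamy, Keturah, Chioma, Kira, Marisol, Gabor, Varun, Samir, Joris, Kofi, Cassia, Reuben, Csilla, Callum, Hector, and Vance each take £56,000.

Keturah receives £56,000.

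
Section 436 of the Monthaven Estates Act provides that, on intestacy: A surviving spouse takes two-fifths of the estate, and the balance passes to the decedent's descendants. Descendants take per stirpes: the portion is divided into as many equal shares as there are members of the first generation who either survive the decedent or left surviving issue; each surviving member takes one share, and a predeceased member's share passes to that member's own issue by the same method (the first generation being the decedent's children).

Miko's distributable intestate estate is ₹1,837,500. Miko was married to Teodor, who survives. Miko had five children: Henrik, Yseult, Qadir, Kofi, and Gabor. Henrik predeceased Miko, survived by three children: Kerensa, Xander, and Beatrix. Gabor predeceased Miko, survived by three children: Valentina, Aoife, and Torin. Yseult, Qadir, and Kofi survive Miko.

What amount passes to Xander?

Xander receives ₹73,500.

Teodor takes two-fifths of ₹1,837,500 = ₹735,000. The remaining ₹1,102,500 passes to the descendants.
The descendants' portion (₹1,102,500) is divided into 5 shares of ₹220,500: Yseult, Qadir, and Kofi each take ₹220,500; Henrik's ₹220,500 share passes to Henrik's issue; Gabor's ₹220,500 share passes to Gabor's issue.
Henrik's share (₹220,500) is divided into 3 shares of ₹73,500: Kerensa, Xander, and Beatrix each take ₹73,500.
Gabor's share (₹220,500) is divided into 3 shares of ₹73,500: Valentina, Aoife, and Torin each take ₹73,500.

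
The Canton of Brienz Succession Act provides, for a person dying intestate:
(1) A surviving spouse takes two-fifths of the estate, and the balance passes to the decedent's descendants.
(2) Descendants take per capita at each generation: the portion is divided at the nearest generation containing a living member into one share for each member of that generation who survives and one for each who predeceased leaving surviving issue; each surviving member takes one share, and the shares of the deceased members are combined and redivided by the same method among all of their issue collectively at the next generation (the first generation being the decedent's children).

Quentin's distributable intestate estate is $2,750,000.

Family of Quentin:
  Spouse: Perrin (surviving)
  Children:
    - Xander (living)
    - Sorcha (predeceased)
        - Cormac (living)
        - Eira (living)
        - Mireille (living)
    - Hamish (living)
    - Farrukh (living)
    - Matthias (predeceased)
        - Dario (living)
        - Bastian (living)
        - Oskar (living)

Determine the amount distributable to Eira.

Eira receives $110,000.

Perrin takes two-fifths of $2,750,000 = $1,100,000. The remaining $1,650,000 passes to the descendants.
The descendants' portion ($1,650,000) is divided at the children's generation into 5 shares of $330,000. Xander, Hamish, and Farrukh each take $330,000. The 2 shares of the deceased (Sorcha and Matthias) are combined into a pool of $660,000.
That pool ($660,000) is divided at the grandchildren's generation equally among Cormac, Eira, Mireille, Dario, Bastian, and Oskar: $110,000 each.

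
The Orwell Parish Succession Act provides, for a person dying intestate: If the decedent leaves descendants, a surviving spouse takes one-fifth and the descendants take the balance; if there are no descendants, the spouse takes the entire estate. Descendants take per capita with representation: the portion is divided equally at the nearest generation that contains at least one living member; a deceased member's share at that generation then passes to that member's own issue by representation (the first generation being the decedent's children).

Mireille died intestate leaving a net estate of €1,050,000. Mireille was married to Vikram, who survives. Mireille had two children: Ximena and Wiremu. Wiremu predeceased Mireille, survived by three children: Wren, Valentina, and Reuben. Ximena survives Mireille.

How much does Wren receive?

Vikram takes one-fifth of €1,050,000 = €210,000. The remaining €840,000 passes to the descendants.
The descendants' portion (€840,000) is divided into 2 shares of €420,000: Ximena takes €420,000; Wiremu's €420,000 share passes to Wiremu's issue.
Wiremu's share (€420,000) is divided into 3 shares of €140,000: Wren, Valentina, and Reuben each take €140,000.

Wren receives €140,000.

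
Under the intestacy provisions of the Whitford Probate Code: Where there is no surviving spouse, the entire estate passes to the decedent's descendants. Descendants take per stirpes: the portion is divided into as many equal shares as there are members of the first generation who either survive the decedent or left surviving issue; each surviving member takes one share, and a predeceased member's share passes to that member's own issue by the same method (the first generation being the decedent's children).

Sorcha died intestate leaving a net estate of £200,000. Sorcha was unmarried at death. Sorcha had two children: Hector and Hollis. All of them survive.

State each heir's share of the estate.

Hector: £100,000; Hollis: £100,000

The entire £200,000 passes to the descendants.
That amount (£200,000) is divided into 2 shares of £100,000: Hector and Hollis each take £100,000.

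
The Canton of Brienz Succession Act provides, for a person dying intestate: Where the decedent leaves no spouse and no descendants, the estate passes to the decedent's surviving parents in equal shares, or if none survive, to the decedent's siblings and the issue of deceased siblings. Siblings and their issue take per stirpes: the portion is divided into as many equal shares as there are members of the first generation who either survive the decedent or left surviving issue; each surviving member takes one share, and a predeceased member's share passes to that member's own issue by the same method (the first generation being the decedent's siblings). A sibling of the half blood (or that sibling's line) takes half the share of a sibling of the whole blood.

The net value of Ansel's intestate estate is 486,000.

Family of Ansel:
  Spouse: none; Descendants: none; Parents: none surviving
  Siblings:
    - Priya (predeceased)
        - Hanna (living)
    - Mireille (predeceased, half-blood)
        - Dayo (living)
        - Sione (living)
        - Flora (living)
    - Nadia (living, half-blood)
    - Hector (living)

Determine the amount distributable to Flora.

The entire 486,000 passes to the siblings and their issue.
Counting each half-blood sibling's line as half a unit, there are 3 units in 486,000, so one unit is 162,000. Whole-blood lines (Priya and Hector) take 162,000 each; half-blood lines (Mireille and Nadia) take 81,000 each.
Priya's share (162,000) passes entirely to Hanna.
Mireille's share (81,000) is divided into 3 shares of 27,000: Dayo, Sione, and Flora each take 27,000.

Flora receives 27,000.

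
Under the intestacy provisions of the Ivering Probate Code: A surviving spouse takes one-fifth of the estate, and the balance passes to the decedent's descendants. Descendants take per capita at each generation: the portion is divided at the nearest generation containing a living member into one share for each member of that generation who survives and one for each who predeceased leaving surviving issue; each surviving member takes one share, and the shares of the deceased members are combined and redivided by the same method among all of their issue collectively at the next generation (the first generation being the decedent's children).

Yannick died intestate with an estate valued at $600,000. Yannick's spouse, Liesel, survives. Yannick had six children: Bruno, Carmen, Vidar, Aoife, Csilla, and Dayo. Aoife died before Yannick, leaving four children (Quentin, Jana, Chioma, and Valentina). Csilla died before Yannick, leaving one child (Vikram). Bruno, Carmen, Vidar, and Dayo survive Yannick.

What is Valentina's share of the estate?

Valentina receives $32,000.

Liesel takes one-fifth of $600,000 = $120,000. The remaining $480,000 passes to the descendants.
The descendants' portion ($480,000) is divided at the children's generation into 6 shares of $80,000. Bruno, Carmen, Vidar, and Dayo each take $80,000. The 2 shares of the deceased (Aoife and Csilla) are combined into a pool of $160,000.
That pool ($160,000) is divided at the grandchildren's generation equally among Quentin, Jana, Chioma, Valentina, and Vikram: $32,000 each.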